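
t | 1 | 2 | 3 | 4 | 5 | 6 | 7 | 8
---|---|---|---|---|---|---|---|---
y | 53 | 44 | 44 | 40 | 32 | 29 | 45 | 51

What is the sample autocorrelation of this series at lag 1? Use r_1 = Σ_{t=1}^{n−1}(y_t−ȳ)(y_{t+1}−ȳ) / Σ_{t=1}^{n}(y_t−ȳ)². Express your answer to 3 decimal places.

0.335

Mean ȳ = (53 + 44 + 44 + 40 + 32 + 29 + 45 + 51)/8 = 42.2500
Σ(y_t−ȳ)(y_{t+1}−ȳ) = (18.8125) + (3.0625) + (-3.9375) + (23.0625) + (135.8125) + (-36.4375) + (24.0625) = 164.4375
Denominator Σ(y_t−ȳ)² = 491.5000
r_1 = 164.4375 / 491.5000 = 0.335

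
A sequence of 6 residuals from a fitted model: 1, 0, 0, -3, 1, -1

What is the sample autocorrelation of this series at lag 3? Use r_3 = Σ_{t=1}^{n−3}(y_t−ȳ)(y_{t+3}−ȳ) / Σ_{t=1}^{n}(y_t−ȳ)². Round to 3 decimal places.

-0.294

Mean ȳ = (1 + 0 + 0 − 3 + 1 − 1)/6 = -0.3333
Numerator Σ_{t=1}^{3}(y_t−ȳ)(y_{t+3}−ȳ) = -3.3333
Denominator Σ(y_t−ȳ)² = 11.3333
r_3 = -3.3333 / 11.3333 = -0.294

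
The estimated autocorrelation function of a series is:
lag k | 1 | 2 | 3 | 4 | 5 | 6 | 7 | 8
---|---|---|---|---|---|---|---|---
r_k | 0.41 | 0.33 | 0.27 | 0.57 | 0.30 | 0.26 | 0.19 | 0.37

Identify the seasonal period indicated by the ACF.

The largest autocorrelation is r_4 = 0.57; the remaining lags stay at or below 0.41. The elevated value at lag 1 (0.41), dropping to 0.33 at lag 2, reflects decaying short-term dependence rather than seasonality.
The dominant spike at lag 4 indicates a seasonal period of 4.

4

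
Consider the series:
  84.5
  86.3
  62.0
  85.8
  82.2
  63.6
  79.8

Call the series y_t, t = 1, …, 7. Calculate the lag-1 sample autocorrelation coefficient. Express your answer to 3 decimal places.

Mean ȳ = (84.5 + 86.3 + 62.0 + 85.8 + 82.2 + 63.6 + 79.8)/7 = 77.7429
Numerator Σ_{t=1}^{6}(y_t−ȳ)(y_{t+1}−ȳ) = -259.9533
Denominator Σ(y_t−ȳ)² = 655.7571
r_1 = -259.9533 / 655.7571 = -0.396

-0.396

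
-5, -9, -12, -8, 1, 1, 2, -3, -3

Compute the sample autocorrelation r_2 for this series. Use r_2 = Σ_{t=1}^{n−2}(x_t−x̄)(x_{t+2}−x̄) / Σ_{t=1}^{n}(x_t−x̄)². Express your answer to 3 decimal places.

Mean x̄ = (-5 − 9 − 12 − 8 + 1 + 1 + 2 − 3 − 3)/9 = -4.0000
Numerator Σ_{t=1}^{7}(x_t−x̄)(x_{t+2}−x̄) = 9.0000
Denominator Σ(x_t−x̄)² = 194.0000
r_2 = 9.0000 / 194.0000 = 0.046

0.046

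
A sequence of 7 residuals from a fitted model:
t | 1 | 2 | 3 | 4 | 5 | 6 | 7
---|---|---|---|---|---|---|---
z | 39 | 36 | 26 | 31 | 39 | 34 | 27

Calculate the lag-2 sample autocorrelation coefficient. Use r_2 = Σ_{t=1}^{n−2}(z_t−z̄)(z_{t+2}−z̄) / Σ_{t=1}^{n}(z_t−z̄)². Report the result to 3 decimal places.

Mean z̄ = (39 + 36 + 26 + 31 + 39 + 34 + 27)/7 = 33.1429
Deviations from mean: 5.8571, 2.8571, -7.1429, -2.1429, 5.8571, 0.8571, -6.1429
Σ(z_t−z̄)(z_{t+2}−z̄) = (-41.8367) + (-6.1224) + (-41.8367) + (-1.8367) + (-35.9796) = -127.6122
Denominator Σ(z_t−z̄)² = 170.8571
r_2 = -127.6122 / 170.8571 = -0.747

-0.747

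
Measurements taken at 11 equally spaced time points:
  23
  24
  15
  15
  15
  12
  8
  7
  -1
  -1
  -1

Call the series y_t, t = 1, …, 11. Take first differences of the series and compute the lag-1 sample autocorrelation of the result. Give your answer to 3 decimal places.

First differences Δy: 1, -9, 0, 0, -3, -4, -1, -8, 0, 0
Mean of differences = -2.4000
Numerator Σ(Δy_t−Δȳ)(Δy_{t+1}−Δȳ) = -50.7600
Denominator Σ(Δy_t−Δȳ)² = 114.4000
r_1(Δy) = -50.7600 / 114.4000 = -0.444

-0.444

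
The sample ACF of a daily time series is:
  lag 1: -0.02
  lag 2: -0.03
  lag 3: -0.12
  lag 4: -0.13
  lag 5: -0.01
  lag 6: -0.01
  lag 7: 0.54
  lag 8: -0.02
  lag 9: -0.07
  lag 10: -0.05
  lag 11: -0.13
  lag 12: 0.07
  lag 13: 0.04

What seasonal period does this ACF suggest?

7

The largest autocorrelation is r_7 = 0.54; the remaining lags stay at or below 0.07.
The dominant spike at lag 7 indicates a seasonal period of 7.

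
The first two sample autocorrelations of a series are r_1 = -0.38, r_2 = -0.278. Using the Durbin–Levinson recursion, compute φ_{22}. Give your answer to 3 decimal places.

-0.494

φ_{22} = (r_2 − r_1²) / (1 − r_1²)
r_1² = (-0.38)² = 0.1444
Numerator = -0.278 − 0.1444 = -0.4224; denominator = 1 − 0.1444 = 0.8556
φ_{22} = -0.4224 / 0.8556 = -0.494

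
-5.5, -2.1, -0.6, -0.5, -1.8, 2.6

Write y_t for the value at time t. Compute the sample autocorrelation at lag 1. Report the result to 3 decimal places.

Mean ȳ = (-5.5 − 2.1 − 0.6 − 0.5 − 1.8 + 2.6)/6 = -1.3167
Σ(y_t−ȳ)(y_{t+1}−ȳ) = (3.2769) + (-0.5614) + (0.5853) + (-0.3947) + (-1.8931) = 1.0131
Denominator Σ(y_t−ȳ)² = 34.8683
r_1 = 1.0131 / 34.8683 = 0.029

0.029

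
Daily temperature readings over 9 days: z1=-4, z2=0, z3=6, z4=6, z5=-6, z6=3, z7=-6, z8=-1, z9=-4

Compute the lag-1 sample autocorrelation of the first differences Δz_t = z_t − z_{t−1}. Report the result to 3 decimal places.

First differences Δz: 4, 6, 0, -12, 9, -9, 5, -3
Mean of differences = 0.0000
Numerator Σ(Δz_t−Δz̄)(Δz_{t+1}−Δz̄) = -225.0000
Denominator Σ(Δz_t−Δz̄)² = 392.0000
r_1(Δz) = -225.0000 / 392.0000 = -0.574

-0.574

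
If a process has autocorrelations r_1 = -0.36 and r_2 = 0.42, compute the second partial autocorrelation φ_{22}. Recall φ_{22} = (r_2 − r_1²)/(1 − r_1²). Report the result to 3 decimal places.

0.334

φ_{22} = (r_2 − r_1²) / (1 − r_1²)
r_1² = (-0.36)² = 0.1296
Numerator = 0.42 − 0.1296 = 0.2904; denominator = 1 − 0.1296 = 0.8704
φ_{22} = 0.2904 / 0.8704 = 0.334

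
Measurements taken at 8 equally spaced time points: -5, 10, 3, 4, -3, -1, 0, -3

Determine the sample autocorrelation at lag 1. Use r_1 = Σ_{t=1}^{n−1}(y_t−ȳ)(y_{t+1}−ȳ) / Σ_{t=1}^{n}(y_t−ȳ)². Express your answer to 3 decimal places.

Mean ȳ = (-5 + 10 + 3 + 4 − 3 − 1 + 0 − 3)/8 = 0.6250
Deviations from mean: -5.6250, 9.3750, 2.3750, 3.3750, -3.6250, -1.6250, -0.6250, -3.6250
Numerator Σ_{t=1}^{7}(y_t−ȳ)(y_{t+1}−ȳ) = -25.5156
Denominator Σ(y_t−ȳ)² = 165.8750
r_1 = -25.5156 / 165.8750 = -0.154

-0.154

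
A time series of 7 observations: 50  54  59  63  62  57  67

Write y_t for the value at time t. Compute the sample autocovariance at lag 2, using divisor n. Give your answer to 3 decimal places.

-0.434

Mean ȳ = (50 + 54 + 59 + 63 + 62 + 57 + 67)/7 = 58.8571
Deviations: -8.8571, -4.8571, 0.1429, 4.1429, 3.1429, -1.8571, 8.1429
Σ_{t=1}^{5}(y_t−ȳ)(y_{t+2}−ȳ) = -3.0408
γ_2 = -3.0408 / 7 = -0.434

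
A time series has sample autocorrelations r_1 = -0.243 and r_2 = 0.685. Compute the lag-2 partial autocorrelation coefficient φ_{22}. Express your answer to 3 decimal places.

0.665

φ_{22} = (r_2 − r_1²) / (1 − r_1²)
r_1² = (-0.243)² = 0.059049
Numerator = 0.685 − 0.0590 = 0.6260; denominator = 1 − 0.0590 = 0.9410
φ_{22} = 0.6260 / 0.9410 = 0.665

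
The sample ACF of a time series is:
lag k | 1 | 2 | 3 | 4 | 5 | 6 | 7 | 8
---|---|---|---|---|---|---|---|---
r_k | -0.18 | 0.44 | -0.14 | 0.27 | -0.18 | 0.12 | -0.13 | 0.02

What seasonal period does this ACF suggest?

2

The largest autocorrelation is r_2 = 0.44, with a weaker echo at lag 4 (0.27); the remaining lags stay at or below 0.12.
The dominant spike at lag 2 indicates a seasonal period of 2.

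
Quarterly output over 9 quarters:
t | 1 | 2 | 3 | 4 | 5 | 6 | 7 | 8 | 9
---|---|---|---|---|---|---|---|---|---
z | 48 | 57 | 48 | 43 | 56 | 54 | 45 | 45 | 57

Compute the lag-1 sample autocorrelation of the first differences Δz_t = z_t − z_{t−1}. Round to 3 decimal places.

-0.168

First differences Δz: 9, -9, -5, 13, -2, -9, 0, 12
Mean of differences = 1.1250
Numerator Σ(Δz_t−Δz̄)(Δz_{t+1}−Δz̄) = -96.7656
Denominator Σ(Δz_t−Δz̄)² = 574.8750
r_1(Δz) = -96.7656 / 574.8750 = -0.168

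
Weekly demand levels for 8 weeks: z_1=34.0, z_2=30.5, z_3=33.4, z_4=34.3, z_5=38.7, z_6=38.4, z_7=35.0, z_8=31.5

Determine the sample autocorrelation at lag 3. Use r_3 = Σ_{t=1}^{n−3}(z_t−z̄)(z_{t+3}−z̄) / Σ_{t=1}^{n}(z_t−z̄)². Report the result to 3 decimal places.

-0.564

Mean z̄ = (34.0 + 30.5 + 33.4 + 34.3 + 38.7 + 38.4 + 35.0 + 31.5)/8 = 34.4750
Σ(z_t−z̄)(z_{t+3}−z̄) = (0.0831) + (-16.7944) + (-4.2194) + (-0.0919) + (-12.5694) = -33.5919
Denominator Σ(z_t−z̄)² = 59.5950
r_3 = -33.5919 / 59.5950 = -0.564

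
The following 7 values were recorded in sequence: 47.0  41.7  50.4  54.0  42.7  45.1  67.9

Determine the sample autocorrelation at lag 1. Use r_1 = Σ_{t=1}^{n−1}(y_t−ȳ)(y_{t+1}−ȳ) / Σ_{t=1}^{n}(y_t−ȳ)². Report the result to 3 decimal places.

-0.124

Mean ȳ = (47.0 + 41.7 + 50.4 + 54.0 + 42.7 + 45.1 + 67.9)/7 = 49.8286
Σ(y_t−ȳ)(y_{t+1}−ȳ) = (22.9922) + (-4.6449) + (2.3837) + (-29.7363) + (33.7080) + (-85.4520) = -60.7494
Denominator Σ(y_t−ȳ)² = 491.5543
r_1 = -60.7494 / 491.5543 = -0.124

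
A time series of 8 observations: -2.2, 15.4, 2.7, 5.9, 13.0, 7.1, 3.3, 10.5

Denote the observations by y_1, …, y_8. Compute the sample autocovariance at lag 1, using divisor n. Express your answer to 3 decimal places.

-15.974

Mean ȳ = (-2.2 + 15.4 + 2.7 + 5.9 + 13.0 + 7.1 + 3.3 + 10.5)/8 = 6.9625
Σ_{t=1}^{7}(y_t−ȳ)(y_{t+1}−ȳ) = -127.7889
γ_1 = -127.7889 / 8 = -15.974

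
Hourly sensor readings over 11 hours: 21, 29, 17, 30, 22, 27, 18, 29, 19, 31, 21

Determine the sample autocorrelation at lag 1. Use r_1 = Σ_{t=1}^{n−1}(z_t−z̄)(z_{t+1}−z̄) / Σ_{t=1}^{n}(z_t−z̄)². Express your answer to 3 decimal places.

-0.866

Mean z̄ = (21 + 29 + 17 + 30 + 22 + 27 + 18 + 29 + 19 + 31 + 21)/11 = 24.0000
Numerator Σ_{t=1}^{10}(z_t−z̄)(z_{t+1}−z̄) = -239.0000
Denominator Σ(z_t−z̄)² = 276.0000
r_1 = -239.0000 / 276.0000 = -0.866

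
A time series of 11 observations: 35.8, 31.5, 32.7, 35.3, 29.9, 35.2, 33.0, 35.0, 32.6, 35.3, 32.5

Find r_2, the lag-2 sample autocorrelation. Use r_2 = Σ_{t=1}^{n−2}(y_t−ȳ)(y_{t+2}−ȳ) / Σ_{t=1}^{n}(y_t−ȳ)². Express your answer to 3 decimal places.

Mean ȳ = (35.8 + 31.5 + 32.7 + 35.3 + 29.9 + 35.2 + 33.0 + 35.0 + 32.6 + 35.3 + 32.5)/11 = 33.5273
Numerator Σ_{t=1}^{9}(y_t−ȳ)(y_{t+2}−ȳ) = 8.9203
Denominator Σ(y_t−ȳ)² = 36.5618
r_2 = 8.9203 / 36.5618 = 0.244

0.244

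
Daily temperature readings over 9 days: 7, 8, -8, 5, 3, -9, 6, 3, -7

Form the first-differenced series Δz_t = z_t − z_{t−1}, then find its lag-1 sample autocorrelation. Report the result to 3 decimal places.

First differences Δz: 1, -16, 13, -2, -12, 15, -3, -10
Mean of differences = -1.7500
Numerator Σ(Δz_t−Δz̄)(Δz_{t+1}−Δz̄) = -432.8125
Denominator Σ(Δz_t−Δz̄)² = 883.5000
r_1(Δz) = -432.8125 / 883.5000 = -0.490

-0.490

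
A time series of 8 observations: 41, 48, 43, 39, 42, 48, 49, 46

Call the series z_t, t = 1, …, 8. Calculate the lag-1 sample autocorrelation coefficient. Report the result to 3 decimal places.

Mean z̄ = (41 + 48 + 43 + 39 + 42 + 48 + 49 + 46)/8 = 44.5000
Deviations from mean: -3.5000, 3.5000, -1.5000, -5.5000, -2.5000, 3.5000, 4.5000, 1.5000
Σ(z_t−z̄)(z_{t+1}−z̄) = (-12.2500) + (-5.2500) + (8.2500) + (13.7500) + (-8.7500) + (15.7500) + (6.7500) = 18.2500
Denominator Σ(z_t−z̄)² = 98.0000
r_1 = 18.2500 / 98.0000 = 0.186

0.186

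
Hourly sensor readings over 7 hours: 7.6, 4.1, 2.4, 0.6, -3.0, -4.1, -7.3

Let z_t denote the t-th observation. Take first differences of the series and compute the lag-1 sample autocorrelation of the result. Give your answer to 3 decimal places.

First differences Δz: -3.5, -1.7, -1.8, -3.6, -1.1, -3.2
Mean of differences = -2.4833
Numerator Σ(Δz_t−Δz̄)(Δz_{t+1}−Δz̄) = -3.5603
Denominator Σ(Δz_t−Δz̄)² = 5.7883
r_1(Δz) = -3.5603 / 5.7883 = -0.615

-0.615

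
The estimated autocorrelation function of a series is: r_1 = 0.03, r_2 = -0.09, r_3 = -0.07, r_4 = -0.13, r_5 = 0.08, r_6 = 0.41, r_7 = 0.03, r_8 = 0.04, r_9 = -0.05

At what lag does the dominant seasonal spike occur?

6

The largest autocorrelation is r_6 = 0.41; the remaining lags stay at or below 0.08.
The dominant spike at lag 6 indicates a seasonal period of 6.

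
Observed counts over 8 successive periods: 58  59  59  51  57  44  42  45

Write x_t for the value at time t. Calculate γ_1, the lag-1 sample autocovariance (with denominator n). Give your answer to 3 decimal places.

23.623

Mean x̄ = (58 + 59 + 59 + 51 + 57 + 44 + 42 + 45)/8 = 51.8750
Deviations: 6.1250, 7.1250, 7.1250, -0.8750, 5.1250, -7.8750, -9.8750, -6.8750
Σ_{t=1}^{7}(x_t−x̄)(x_{t+1}−x̄) = 188.9844
γ_1 = 188.9844 / 8 = 23.623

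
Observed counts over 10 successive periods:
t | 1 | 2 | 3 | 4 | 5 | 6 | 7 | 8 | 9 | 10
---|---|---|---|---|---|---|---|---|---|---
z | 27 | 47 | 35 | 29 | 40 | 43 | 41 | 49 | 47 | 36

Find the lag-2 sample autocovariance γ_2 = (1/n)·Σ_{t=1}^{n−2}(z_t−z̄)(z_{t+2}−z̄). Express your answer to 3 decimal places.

Mean z̄ = (27 + 47 + 35 + 29 + 40 + 43 + 41 + 49 + 47 + 36)/10 = 39.4000
Σ_{t=1}^{8}(z_t−z̄)(z_{t+2}−z̄) = -49.5200
γ_2 = -49.5200 / 10 = -4.952

-4.952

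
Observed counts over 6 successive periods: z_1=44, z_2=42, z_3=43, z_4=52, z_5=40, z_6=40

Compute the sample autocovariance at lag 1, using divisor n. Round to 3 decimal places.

-3.625

Mean z̄ = (44 + 42 + 43 + 52 + 40 + 40)/6 = 43.5000
Σ_{t=1}^{5}(z_t−z̄)(z_{t+1}−z̄) = -21.7500
γ_1 = -21.7500 / 6 = -3.625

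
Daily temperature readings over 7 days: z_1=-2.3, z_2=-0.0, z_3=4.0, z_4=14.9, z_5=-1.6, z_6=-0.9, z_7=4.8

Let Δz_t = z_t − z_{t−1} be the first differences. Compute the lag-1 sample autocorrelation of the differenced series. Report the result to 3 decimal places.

First differences Δz: 2.3, 4.0, 10.9, -16.5, 0.7, 5.7
Mean of differences = 1.1833
Numerator Σ(Δz_t−Δz̄)(Δz_{t+1}−Δz̄) = -134.9453
Denominator Σ(Δz_t−Δz̄)² = 436.9283
r_1(Δz) = -134.9453 / 436.9283 = -0.309

-0.309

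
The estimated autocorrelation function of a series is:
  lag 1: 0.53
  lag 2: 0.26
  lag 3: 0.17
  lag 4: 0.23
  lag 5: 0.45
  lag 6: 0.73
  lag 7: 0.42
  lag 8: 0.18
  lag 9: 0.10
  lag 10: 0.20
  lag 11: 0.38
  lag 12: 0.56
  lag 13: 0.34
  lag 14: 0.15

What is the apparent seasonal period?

6

The largest autocorrelation is r_6 = 0.73, with a weaker echo at lag 12 (0.56); the remaining lags stay at or below 0.53. The elevated value at lag 1 (0.53), dropping to 0.26 at lag 2, reflects decaying short-term dependence rather than seasonality.
The dominant spike at lag 6 indicates a seasonal period of 6.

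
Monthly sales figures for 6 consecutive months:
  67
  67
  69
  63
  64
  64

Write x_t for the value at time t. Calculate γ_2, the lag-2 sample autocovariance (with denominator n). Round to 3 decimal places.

Mean x̄ = (67 + 67 + 69 + 63 + 64 + 64)/6 = 65.6667
Deviations: 1.3333, 1.3333, 3.3333, -2.6667, -1.6667, -1.6667
Σ_{t=1}^{4}(x_t−x̄)(x_{t+2}−x̄) = -0.2222
γ_2 = -0.2222 / 6 = -0.037

-0.037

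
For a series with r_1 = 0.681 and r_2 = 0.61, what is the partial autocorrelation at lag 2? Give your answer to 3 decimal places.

φ_{22} = (r_2 − r_1²) / (1 − r_1²)
r_1² = (0.681)² = 0.463761
Numerator = 0.61 − 0.4638 = 0.1462; denominator = 1 − 0.4638 = 0.5362
φ_{22} = 0.1462 / 0.5362 = 0.273

0.273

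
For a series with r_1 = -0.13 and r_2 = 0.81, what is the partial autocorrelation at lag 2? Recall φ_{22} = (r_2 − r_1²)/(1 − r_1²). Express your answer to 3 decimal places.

0.807

φ_{22} = (r_2 − r_1²) / (1 − r_1²)
r_1² = (-0.13)² = 0.0169
Numerator = 0.81 − 0.0169 = 0.7931; denominator = 1 − 0.0169 = 0.9831
φ_{22} = 0.7931 / 0.9831 = 0.807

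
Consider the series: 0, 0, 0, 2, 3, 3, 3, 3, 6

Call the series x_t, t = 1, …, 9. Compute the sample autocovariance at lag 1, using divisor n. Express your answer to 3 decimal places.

Mean x̄ = (0 + 0 + 0 + 2 + 3 + 3 + 3 + 3 + 6)/9 = 2.2222
Σ_{t=1}^{8}(x_t−x̄)(x_{t+1}−x̄) = 14.9506
γ_1 = 14.9506 / 9 = 1.661

1.661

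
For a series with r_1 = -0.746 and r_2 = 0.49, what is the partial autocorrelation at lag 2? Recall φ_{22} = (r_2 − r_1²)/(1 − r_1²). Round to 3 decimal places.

-0.150

φ_{22} = (r_2 − r_1²) / (1 − r_1²)
r_1² = (-0.746)² = 0.556516
Numerator = 0.49 − 0.5565 = -0.0665; denominator = 1 − 0.5565 = 0.4435
φ_{22} = -0.0665 / 0.4435 = -0.150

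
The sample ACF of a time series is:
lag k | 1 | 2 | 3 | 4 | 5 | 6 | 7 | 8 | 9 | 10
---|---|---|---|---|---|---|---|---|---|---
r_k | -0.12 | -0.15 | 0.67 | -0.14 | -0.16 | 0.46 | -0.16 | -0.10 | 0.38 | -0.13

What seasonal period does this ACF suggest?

The largest autocorrelation is r_3 = 0.67, with weaker echoes at lags 6 (0.46) and 9 (0.38); the remaining lags stay at or below -0.10.
The dominant spike at lag 3 indicates a seasonal period of 3.

3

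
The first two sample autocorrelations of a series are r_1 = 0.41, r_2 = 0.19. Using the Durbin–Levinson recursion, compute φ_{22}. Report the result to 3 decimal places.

φ_{22} = (r_2 − r_1²) / (1 − r_1²)
r_1² = (0.41)² = 0.1681
Numerator = 0.19 − 0.1681 = 0.0219; denominator = 1 − 0.1681 = 0.8319
φ_{22} = 0.0219 / 0.8319 = 0.026

0.026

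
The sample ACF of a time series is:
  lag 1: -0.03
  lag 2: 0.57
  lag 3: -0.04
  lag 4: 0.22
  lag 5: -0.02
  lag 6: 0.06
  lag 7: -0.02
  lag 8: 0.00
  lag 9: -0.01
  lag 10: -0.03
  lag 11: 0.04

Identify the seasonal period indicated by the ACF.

2

The largest autocorrelation is r_2 = 0.57, with a weaker echo at lag 4 (0.22); the remaining lags stay at or below 0.06.
The dominant spike at lag 2 indicates a seasonal period of 2.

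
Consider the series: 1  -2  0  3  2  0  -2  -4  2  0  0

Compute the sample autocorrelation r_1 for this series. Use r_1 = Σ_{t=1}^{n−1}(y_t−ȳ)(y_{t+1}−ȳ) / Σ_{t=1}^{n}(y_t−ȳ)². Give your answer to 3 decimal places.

0.095

Mean ȳ = (1 − 2 + 0 + 3 + 2 + 0 − 2 − 4 + 2 + 0 + 0)/11 = 0.0000
Numerator Σ_{t=1}^{10}(y_t−ȳ)(y_{t+1}−ȳ) = 4.0000
Denominator Σ(y_t−ȳ)² = 42.0000
r_1 = 4.0000 / 42.0000 = 0.095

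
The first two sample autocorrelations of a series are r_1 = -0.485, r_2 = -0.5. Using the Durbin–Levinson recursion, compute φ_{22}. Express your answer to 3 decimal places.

φ_{22} = (r_2 − r_1²) / (1 − r_1²)
r_1² = (-0.485)² = 0.235225
Numerator = -0.5 − 0.2352 = -0.7352; denominator = 1 − 0.2352 = 0.7648
φ_{22} = -0.7352 / 0.7648 = -0.961

-0.961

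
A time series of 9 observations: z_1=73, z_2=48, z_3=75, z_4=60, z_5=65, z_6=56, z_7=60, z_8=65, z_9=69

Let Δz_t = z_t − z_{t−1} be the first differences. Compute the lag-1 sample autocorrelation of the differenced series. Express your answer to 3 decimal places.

First differences Δz: -25, 27, -15, 5, -9, 4, 5, 4
Mean of differences = -0.5000
Numerator Σ(Δz_t−Δz̄)(Δz_{t+1}−Δz̄) = -1187.7500
Denominator Σ(Δz_t−Δz̄)² = 1740.0000
r_1(Δz) = -1187.7500 / 1740.0000 = -0.683

-0.683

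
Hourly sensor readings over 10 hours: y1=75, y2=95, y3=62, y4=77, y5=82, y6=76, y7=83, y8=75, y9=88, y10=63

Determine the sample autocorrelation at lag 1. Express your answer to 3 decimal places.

Mean ȳ = (75 + 95 + 62 + 77 + 82 + 76 + 83 + 75 + 88 + 63)/10 = 77.6000
Numerator Σ_{t=1}^{9}(y_t−ȳ)(y_{t+1}−ȳ) = -518.5600
Denominator Σ(y_t−ȳ)² = 932.4000
r_1 = -518.5600 / 932.4000 = -0.556

-0.556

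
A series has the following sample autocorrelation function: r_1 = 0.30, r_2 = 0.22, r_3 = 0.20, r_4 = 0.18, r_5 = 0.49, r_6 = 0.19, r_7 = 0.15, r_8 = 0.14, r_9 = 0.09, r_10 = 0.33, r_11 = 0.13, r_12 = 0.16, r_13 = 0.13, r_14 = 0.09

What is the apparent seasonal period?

5

The largest autocorrelation is r_5 = 0.49, with a weaker echo at lag 10 (0.33); the remaining lags stay at or below 0.30. The elevated value at lag 1 (0.30), dropping to 0.22 at lag 2, reflects decaying short-term dependence rather than seasonality.
The dominant spike at lag 5 indicates a seasonal period of 5.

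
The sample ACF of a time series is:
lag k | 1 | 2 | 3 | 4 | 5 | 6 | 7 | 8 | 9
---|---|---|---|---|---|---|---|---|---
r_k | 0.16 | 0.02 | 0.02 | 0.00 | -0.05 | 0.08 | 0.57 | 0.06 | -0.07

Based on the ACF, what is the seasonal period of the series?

The largest autocorrelation is r_7 = 0.57; the remaining lags stay at or below 0.16.
The dominant spike at lag 7 indicates a seasonal period of 7.

7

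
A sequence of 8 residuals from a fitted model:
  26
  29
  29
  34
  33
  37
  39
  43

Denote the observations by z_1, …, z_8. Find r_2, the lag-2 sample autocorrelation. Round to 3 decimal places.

0.288

Mean z̄ = (26 + 29 + 29 + 34 + 33 + 37 + 39 + 43)/8 = 33.7500
Deviations from mean: -7.7500, -4.7500, -4.7500, 0.2500, -0.7500, 3.2500, 5.2500, 9.2500
Σ(z_t−z̄)(z_{t+2}−z̄) = (36.8125) + (-1.1875) + (3.5625) + (0.8125) + (-3.9375) + (30.0625) = 66.1250
Denominator Σ(z_t−z̄)² = 229.5000
r_2 = 66.1250 / 229.5000 = 0.288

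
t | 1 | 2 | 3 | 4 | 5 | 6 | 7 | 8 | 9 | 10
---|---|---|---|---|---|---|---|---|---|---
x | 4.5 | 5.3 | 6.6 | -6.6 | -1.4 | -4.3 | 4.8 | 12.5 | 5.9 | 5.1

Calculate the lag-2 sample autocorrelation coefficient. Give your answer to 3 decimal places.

-0.045

Mean x̄ = (4.5 + 5.3 + 6.6 − 6.6 − 1.4 − 4.3 + 4.8 + 12.5 + 5.9 + 5.1)/10 = 3.2400
Numerator Σ_{t=1}^{8}(x_t−x̄)(x_{t+2}−x̄) = -13.1192
Denominator Σ(x_t−x̄)² = 291.0440
r_2 = -13.1192 / 291.0440 = -0.045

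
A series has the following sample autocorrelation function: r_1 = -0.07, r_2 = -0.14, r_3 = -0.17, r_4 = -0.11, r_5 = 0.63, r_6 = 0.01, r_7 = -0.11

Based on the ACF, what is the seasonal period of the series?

5

The largest autocorrelation is r_5 = 0.63; the remaining lags stay at or below 0.01.
The dominant spike at lag 5 indicates a seasonal period of 5.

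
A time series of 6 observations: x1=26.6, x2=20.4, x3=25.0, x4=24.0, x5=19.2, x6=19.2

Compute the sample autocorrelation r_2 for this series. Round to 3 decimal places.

-0.111

Mean x̄ = (26.6 + 20.4 + 25.0 + 24.0 + 19.2 + 19.2)/6 = 22.4000
Deviations from mean: 4.2000, -2.0000, 2.6000, 1.6000, -3.2000, -3.2000
Σ(x_t−x̄)(x_{t+2}−x̄) = (10.9200) + (-3.2000) + (-8.3200) + (-5.1200) = -5.7200
Denominator Σ(x_t−x̄)² = 51.4400
r_2 = -5.7200 / 51.4400 = -0.111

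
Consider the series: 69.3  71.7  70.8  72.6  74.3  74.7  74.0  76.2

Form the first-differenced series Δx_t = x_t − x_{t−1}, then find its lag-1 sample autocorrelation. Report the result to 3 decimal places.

-0.448

First differences Δx: 2.4, -0.9, 1.8, 1.7, 0.4, -0.7, 2.2
Mean of differences = 0.9857
Numerator Σ(Δx_t−Δx̄)(Δx_{t+1}−Δx̄) = -5.0988
Denominator Σ(Δx_t−Δx̄)² = 11.3886
r_1(Δx) = -5.0988 / 11.3886 = -0.448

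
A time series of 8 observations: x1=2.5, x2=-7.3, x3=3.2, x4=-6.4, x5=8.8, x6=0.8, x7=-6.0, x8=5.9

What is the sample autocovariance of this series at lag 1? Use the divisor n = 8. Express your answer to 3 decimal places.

-18.789

Mean x̄ = (2.5 − 7.3 + 3.2 − 6.4 + 8.8 + 0.8 − 6.0 + 5.9)/8 = 0.1875
Σ_{t=1}^{7}(x_t−x̄)(x_{t+1}−x̄) = -150.3114
γ_1 = -150.3114 / 8 = -18.789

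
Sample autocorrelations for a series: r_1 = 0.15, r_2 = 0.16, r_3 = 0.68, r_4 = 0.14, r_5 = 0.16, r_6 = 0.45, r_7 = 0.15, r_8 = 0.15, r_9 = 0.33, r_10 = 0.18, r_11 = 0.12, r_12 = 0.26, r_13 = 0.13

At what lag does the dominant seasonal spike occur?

3

The largest autocorrelation is r_3 = 0.68, with weaker echoes at lags 6 (0.45), 9 (0.33) and 12 (0.26); the remaining lags stay at or below 0.18.
The dominant spike at lag 3 indicates a seasonal period of 3.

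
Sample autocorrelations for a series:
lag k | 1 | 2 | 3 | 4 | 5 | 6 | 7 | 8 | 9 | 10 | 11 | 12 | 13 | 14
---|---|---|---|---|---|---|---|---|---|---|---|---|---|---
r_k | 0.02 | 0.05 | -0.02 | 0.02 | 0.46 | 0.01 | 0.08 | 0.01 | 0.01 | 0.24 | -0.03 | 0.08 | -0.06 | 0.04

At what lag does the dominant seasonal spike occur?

The largest autocorrelation is r_5 = 0.46, with a weaker echo at lag 10 (0.24); the remaining lags stay at or below 0.08.
The dominant spike at lag 5 indicates a seasonal period of 5.

5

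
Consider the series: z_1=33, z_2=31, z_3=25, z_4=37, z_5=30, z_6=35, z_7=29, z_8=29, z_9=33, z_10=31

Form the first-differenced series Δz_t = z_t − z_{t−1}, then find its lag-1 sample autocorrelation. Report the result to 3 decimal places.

-0.691

First differences Δz: -2, -6, 12, -7, 5, -6, 0, 4, -2
Mean of differences = -0.2222
Numerator Σ(Δz_t−Δz̄)(Δz_{t+1}−Δz̄) = -216.6049
Denominator Σ(Δz_t−Δz̄)² = 313.5556
r_1(Δz) = -216.6049 / 313.5556 = -0.691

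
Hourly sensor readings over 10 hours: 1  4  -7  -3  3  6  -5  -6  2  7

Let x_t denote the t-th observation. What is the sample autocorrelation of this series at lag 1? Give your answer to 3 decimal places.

0.039

Mean x̄ = (1 + 4 − 7 − 3 + 3 + 6 − 5 − 6 + 2 + 7)/10 = 0.2000
Numerator Σ_{t=1}^{9}(x_t−x̄)(x_{t+1}−x̄) = 9.1600
Denominator Σ(x_t−x̄)² = 233.6000
r_1 = 9.1600 / 233.6000 = 0.039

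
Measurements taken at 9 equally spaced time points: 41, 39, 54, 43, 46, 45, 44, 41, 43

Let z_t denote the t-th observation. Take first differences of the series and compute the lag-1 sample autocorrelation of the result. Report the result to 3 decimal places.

First differences Δz: -2, 15, -11, 3, -1, -1, -3, 2
Mean of differences = 0.2500
Numerator Σ(Δz_t−Δz̄)(Δz_{t+1}−Δz̄) = -233.5625
Denominator Σ(Δz_t−Δz̄)² = 373.5000
r_1(Δz) = -233.5625 / 373.5000 = -0.625

-0.625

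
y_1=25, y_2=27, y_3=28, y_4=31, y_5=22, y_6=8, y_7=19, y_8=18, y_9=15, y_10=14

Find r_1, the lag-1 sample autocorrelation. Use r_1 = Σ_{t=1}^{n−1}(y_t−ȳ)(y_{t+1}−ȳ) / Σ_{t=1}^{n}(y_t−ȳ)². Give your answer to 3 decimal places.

Mean ȳ = (25 + 27 + 28 + 31 + 22 + 8 + 19 + 18 + 15 + 14)/10 = 20.7000
Numerator Σ_{t=1}^{9}(y_t−ȳ)(y_{t+1}−ȳ) = 224.9100
Denominator Σ(y_t−ȳ)² = 468.1000
r_1 = 224.9100 / 468.1000 = 0.480

0.480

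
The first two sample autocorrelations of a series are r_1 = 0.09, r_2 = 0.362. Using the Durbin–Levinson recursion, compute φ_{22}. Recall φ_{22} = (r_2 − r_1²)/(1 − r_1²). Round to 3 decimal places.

φ_{22} = (r_2 − r_1²) / (1 − r_1²)
r_1² = (0.09)² = 0.0081
Numerator = 0.362 − 0.0081 = 0.3539; denominator = 1 − 0.0081 = 0.9919
φ_{22} = 0.3539 / 0.9919 = 0.357

0.357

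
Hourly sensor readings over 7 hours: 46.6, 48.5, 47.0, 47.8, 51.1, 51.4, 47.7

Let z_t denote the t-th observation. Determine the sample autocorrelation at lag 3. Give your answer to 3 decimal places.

Mean z̄ = (46.6 + 48.5 + 47.0 + 47.8 + 51.1 + 51.4 + 47.7)/7 = 48.5857
Numerator Σ_{t=1}^{4}(z_t−z̄)(z_{t+3}−z̄) = -2.4220
Denominator Σ(z_t−z̄)² = 22.1086
r_3 = -2.4220 / 22.1086 = -0.110

-0.110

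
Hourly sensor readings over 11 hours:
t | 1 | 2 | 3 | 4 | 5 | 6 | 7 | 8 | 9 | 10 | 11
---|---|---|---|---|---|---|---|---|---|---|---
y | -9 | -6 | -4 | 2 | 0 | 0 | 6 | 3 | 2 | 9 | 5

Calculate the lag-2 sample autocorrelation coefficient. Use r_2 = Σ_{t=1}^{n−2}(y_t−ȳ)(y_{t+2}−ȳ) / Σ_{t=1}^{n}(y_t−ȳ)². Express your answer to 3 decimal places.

0.229

Mean ȳ = (-9 − 6 − 4 + 2 + 0 + 0 + 6 + 3 + 2 + 9 + 5)/11 = 0.7273
Numerator Σ_{t=1}^{9}(y_t−ȳ)(y_{t+2}−ȳ) = 65.3967
Denominator Σ(y_t−ȳ)² = 286.1818
r_2 = 65.3967 / 286.1818 = 0.229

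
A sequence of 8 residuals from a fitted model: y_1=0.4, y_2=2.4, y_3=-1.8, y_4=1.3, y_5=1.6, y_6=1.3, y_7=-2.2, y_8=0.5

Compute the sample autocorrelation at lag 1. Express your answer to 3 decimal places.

Mean ȳ = (0.4 + 2.4 − 1.8 + 1.3 + 1.6 + 1.3 − 2.2 + 0.5)/8 = 0.4375
Σ(y_t−ȳ)(y_{t+1}−ȳ) = (-0.0736) + (-4.3911) + (-1.9298) + (1.0027) + (1.0027) + (-2.2748) + (-0.1648) = -6.8289
Denominator Σ(y_t−ȳ)² = 18.6588
r_1 = -6.8289 / 18.6588 = -0.366

-0.366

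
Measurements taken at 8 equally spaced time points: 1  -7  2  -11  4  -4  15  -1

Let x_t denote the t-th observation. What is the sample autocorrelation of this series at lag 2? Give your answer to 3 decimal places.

Mean x̄ = (1 − 7 + 2 − 11 + 4 − 4 + 15 − 1)/8 = -0.1250
Deviations from mean: 1.1250, -6.8750, 2.1250, -10.8750, 4.1250, -3.8750, 15.1250, -0.8750
Numerator Σ_{t=1}^{6}(x_t−x̄)(x_{t+2}−x̄) = 193.8438
Denominator Σ(x_t−x̄)² = 432.8750
r_2 = 193.8438 / 432.8750 = 0.448

0.448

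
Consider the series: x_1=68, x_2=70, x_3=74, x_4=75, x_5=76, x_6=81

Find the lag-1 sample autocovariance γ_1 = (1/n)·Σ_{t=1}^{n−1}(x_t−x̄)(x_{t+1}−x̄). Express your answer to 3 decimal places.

6.667

Mean x̄ = (68 + 70 + 74 + 75 + 76 + 81)/6 = 74.0000
Σ_{t=1}^{5}(x_t−x̄)(x_{t+1}−x̄) = 40.0000
γ_1 = 40.0000 / 6 = 6.667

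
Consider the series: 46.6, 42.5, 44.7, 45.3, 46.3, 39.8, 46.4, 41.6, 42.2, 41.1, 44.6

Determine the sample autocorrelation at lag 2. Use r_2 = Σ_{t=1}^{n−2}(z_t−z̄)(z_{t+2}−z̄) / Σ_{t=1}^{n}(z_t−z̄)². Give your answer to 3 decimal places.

0.221

Mean z̄ = (46.6 + 42.5 + 44.7 + 45.3 + 46.3 + 39.8 + 46.4 + 41.6 + 42.2 + 41.1 + 44.6)/11 = 43.7364
Numerator Σ_{t=1}^{9}(z_t−z̄)(z_{t+2}−z̄) = 12.5928
Denominator Σ(z_t−z̄)² = 56.8855
r_2 = 12.5928 / 56.8855 = 0.221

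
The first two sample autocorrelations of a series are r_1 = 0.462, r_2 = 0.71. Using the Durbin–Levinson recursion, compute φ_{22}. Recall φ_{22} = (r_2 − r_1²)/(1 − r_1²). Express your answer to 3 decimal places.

0.631

φ_{22} = (r_2 − r_1²) / (1 − r_1²)
r_1² = (0.462)² = 0.213444
Numerator = 0.71 − 0.2134 = 0.4966; denominator = 1 − 0.2134 = 0.7866
φ_{22} = 0.4966 / 0.7866 = 0.631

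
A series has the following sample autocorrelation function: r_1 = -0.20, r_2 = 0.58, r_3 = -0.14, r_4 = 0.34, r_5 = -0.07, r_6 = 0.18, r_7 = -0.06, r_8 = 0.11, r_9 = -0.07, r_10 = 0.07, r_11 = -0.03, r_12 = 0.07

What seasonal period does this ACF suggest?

The largest autocorrelation is r_2 = 0.58, with weaker echoes at lags 4 (0.34) and 6 (0.18); the remaining lags stay at or below 0.11.
The dominant spike at lag 2 indicates a seasonal period of 2.

2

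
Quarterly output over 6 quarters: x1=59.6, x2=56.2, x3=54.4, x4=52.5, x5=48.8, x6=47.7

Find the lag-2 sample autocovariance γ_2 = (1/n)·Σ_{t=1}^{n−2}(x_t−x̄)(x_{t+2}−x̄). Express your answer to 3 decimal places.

0.692

Mean x̄ = (59.6 + 56.2 + 54.4 + 52.5 + 48.8 + 47.7)/6 = 53.2000
Σ_{t=1}^{4}(x_t−x̄)(x_{t+2}−x̄) = 4.1500
γ_2 = 4.1500 / 6 = 0.692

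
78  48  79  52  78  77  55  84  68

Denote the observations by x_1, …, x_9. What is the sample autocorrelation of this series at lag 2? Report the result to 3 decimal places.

0.276

Mean x̄ = (78 + 48 + 79 + 52 + 78 + 77 + 55 + 84 + 68)/9 = 68.7778
Σ(x_t−x̄)(x_{t+2}−x̄) = (94.2716) + (348.6049) + (94.2716) + (-137.9506) + (-127.0617) + (125.1605) + (10.7160) = 408.0123
Denominator Σ(x_t−x̄)² = 1477.5556
r_2 = 408.0123 / 1477.5556 = 0.276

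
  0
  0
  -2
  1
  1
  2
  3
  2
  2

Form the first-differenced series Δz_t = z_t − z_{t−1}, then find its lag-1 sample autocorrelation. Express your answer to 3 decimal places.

-0.423

First differences Δz: 0, -2, 3, 0, 1, 1, -1, 0
Mean of differences = 0.2500
Numerator Σ(Δz_t−Δz̄)(Δz_{t+1}−Δz̄) = -6.5625
Denominator Σ(Δz_t−Δz̄)² = 15.5000
r_1(Δz) = -6.5625 / 15.5000 = -0.423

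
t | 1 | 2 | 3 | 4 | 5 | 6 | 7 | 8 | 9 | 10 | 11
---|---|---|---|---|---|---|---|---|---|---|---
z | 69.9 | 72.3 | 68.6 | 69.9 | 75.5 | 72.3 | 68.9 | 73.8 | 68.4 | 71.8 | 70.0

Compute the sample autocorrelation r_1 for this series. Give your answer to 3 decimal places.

Mean z̄ = (69.9 + 72.3 + 68.6 + 69.9 + 75.5 + 72.3 + 68.9 + 73.8 + 68.4 + 71.8 + 70.0)/11 = 71.0364
Numerator Σ_{t=1}^{10}(z_t−z̄)(z_{t+1}−z̄) = -19.8722
Denominator Σ(z_t−z̄)² = 52.4455
r_1 = -19.8722 / 52.4455 = -0.379

-0.379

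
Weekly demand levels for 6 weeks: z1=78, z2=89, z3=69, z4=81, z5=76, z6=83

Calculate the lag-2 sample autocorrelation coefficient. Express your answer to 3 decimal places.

0.307

Mean z̄ = (78 + 89 + 69 + 81 + 76 + 83)/6 = 79.3333
Deviations from mean: -1.3333, 9.6667, -10.3333, 1.6667, -3.3333, 3.6667
Numerator Σ_{t=1}^{4}(z_t−z̄)(z_{t+2}−z̄) = 70.4444
Denominator Σ(z_t−z̄)² = 229.3333
r_2 = 70.4444 / 229.3333 = 0.307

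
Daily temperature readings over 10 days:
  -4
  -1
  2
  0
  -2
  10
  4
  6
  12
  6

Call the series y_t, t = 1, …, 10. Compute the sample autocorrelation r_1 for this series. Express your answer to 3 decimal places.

Mean ȳ = (-4 − 1 + 2 + 0 − 2 + 10 + 4 + 6 + 12 + 6)/10 = 3.3000
Numerator Σ_{t=1}^{9}(y_t−ȳ)(y_{t+1}−ȳ) = 76.8100
Denominator Σ(y_t−ȳ)² = 248.1000
r_1 = 76.8100 / 248.1000 = 0.310

0.310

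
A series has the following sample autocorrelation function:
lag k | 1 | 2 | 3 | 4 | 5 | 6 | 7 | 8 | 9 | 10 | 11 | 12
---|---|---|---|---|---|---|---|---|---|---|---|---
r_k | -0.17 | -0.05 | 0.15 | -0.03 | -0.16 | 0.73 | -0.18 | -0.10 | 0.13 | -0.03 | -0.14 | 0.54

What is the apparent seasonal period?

The largest autocorrelation is r_6 = 0.73, with a weaker echo at lag 12 (0.54); the remaining lags stay at or below 0.15.
The dominant spike at lag 6 indicates a seasonal period of 6.

6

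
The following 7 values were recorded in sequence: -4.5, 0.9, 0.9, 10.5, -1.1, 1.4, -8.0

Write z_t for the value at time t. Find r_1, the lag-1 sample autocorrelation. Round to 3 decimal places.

-0.092

Mean z̄ = (-4.5 + 0.9 + 0.9 + 10.5 − 1.1 + 1.4 − 8.0)/7 = 0.0143
Deviations from mean: -4.5143, 0.8857, 0.8857, 10.4857, -1.1143, 1.3857, -8.0143
Numerator Σ_{t=1}^{6}(z_t−z̄)(z_{t+1}−z̄) = -18.2602
Denominator Σ(z_t−z̄)² = 199.2886
r_1 = -18.2602 / 199.2886 = -0.092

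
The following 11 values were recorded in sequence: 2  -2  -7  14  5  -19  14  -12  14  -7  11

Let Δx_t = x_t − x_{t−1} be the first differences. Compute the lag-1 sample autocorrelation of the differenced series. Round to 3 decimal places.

-0.762

First differences Δx: -4, -5, 21, -9, -24, 33, -26, 26, -21, 18
Mean of differences = 0.9000
Numerator Σ(Δx_t−Δx̄)(Δx_{t+1}−Δx̄) = -3304.3100
Denominator Σ(Δx_t−Δx̄)² = 4336.9000
r_1(Δx) = -3304.3100 / 4336.9000 = -0.762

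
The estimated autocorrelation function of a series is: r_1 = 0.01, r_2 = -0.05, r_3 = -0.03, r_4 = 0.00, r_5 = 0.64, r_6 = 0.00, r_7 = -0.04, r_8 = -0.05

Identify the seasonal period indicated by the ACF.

The largest autocorrelation is r_5 = 0.64; the remaining lags stay at or below 0.01.
The dominant spike at lag 5 indicates a seasonal period of 5.

5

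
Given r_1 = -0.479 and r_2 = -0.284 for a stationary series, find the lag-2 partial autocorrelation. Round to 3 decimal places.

φ_{22} = (r_2 − r_1²) / (1 − r_1²)
r_1² = (-0.479)² = 0.229441
Numerator = -0.284 − 0.2294 = -0.5134; denominator = 1 − 0.2294 = 0.7706
φ_{22} = -0.5134 / 0.7706 = -0.666

-0.666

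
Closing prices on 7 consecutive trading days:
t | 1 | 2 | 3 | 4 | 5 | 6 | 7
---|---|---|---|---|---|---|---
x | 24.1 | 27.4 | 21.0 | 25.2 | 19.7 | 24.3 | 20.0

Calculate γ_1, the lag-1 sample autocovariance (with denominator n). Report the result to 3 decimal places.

Mean x̄ = (24.1 + 27.4 + 21.0 + 25.2 + 19.7 + 24.3 + 20.0)/7 = 23.1000
Deviations: 1.0000, 4.3000, -2.1000, 2.1000, -3.4000, 1.2000, -3.1000
Σ_{t=1}^{6}(x_t−x̄)(x_{t+1}−x̄) = -24.0800
γ_1 = -24.0800 / 7 = -3.440

-3.440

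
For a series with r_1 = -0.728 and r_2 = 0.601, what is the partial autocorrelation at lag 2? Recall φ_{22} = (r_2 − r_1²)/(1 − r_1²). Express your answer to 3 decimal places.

φ_{22} = (r_2 − r_1²) / (1 − r_1²)
r_1² = (-0.728)² = 0.529984
Numerator = 0.601 − 0.5300 = 0.0710; denominator = 1 − 0.5300 = 0.4700
φ_{22} = 0.0710 / 0.4700 = 0.151

0.151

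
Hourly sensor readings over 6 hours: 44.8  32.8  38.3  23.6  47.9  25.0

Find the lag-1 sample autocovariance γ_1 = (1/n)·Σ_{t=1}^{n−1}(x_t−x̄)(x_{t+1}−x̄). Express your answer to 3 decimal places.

Mean x̄ = (44.8 + 32.8 + 38.3 + 23.6 + 47.9 + 25.0)/6 = 35.4000
Σ_{t=1}^{5}(x_t−x̄)(x_{t+1}−x̄) = -343.7000
γ_1 = -343.7000 / 6 = -57.283

-57.283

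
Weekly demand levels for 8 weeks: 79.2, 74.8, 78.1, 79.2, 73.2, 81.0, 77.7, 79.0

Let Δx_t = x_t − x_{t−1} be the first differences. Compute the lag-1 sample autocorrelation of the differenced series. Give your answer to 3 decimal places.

First differences Δx: -4.4, 3.3, 1.1, -6.0, 7.8, -3.3, 1.3
Mean of differences = -0.0286
Numerator Σ(Δx_t−Δx̄)(Δx_{t+1}−Δx̄) = -94.2380
Denominator Σ(Δx_t−Δx̄)² = 140.8743
r_1(Δx) = -94.2380 / 140.8743 = -0.669

-0.669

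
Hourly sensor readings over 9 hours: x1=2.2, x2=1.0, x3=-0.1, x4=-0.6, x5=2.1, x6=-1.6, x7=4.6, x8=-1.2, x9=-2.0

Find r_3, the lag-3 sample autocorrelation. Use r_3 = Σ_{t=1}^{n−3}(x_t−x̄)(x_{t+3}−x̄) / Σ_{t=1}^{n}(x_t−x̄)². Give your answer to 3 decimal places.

-0.048

Mean x̄ = (2.2 + 1.0 − 0.1 − 0.6 + 2.1 − 1.6 + 4.6 − 1.2 − 2.0)/9 = 0.4889
Numerator Σ_{t=1}^{6}(x_t−x̄)(x_{t+3}−x̄) = -1.8081
Denominator Σ(x_t−x̄)² = 37.6289
r_3 = -1.8081 / 37.6289 = -0.048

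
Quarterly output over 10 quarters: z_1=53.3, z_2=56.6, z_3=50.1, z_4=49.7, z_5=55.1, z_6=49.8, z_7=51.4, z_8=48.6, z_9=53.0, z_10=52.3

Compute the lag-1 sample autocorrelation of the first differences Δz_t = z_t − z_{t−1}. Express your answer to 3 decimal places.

-0.557

First differences Δz: 3.3, -6.5, -0.4, 5.4, -5.3, 1.6, -2.8, 4.4, -0.7
Mean of differences = -0.1111
Numerator Σ(Δz_t−Δz̄)(Δz_{t+1}−Δz̄) = -78.4023
Denominator Σ(Δz_t−Δz̄)² = 140.6889
r_1(Δz) = -78.4023 / 140.6889 = -0.557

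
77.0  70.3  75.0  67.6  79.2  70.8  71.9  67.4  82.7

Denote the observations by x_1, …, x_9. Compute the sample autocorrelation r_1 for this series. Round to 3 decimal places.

Mean x̄ = (77.0 + 70.3 + 75.0 + 67.6 + 79.2 + 70.8 + 71.9 + 67.4 + 82.7)/9 = 73.5444
Numerator Σ_{t=1}^{8}(x_t−x̄)(x_{t+1}−x̄) = -115.3653
Denominator Σ(x_t−x̄)² = 223.7222
r_1 = -115.3653 / 223.7222 = -0.516

-0.516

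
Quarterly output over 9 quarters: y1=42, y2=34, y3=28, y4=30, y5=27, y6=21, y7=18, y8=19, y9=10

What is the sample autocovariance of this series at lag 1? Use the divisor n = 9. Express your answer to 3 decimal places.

Mean ȳ = (42 + 34 + 28 + 30 + 27 + 21 + 18 + 19 + 10)/9 = 25.4444
Σ_{t=1}^{8}(y_t−ȳ)(y_{t+1}−ȳ) = 355.9136
γ_1 = 355.9136 / 9 = 39.546

39.546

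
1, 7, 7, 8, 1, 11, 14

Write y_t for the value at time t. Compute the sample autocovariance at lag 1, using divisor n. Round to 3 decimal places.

Mean ȳ = (1 + 7 + 7 + 8 + 1 + 11 + 14)/7 = 7.0000
Deviations: -6.0000, 0.0000, 0.0000, 1.0000, -6.0000, 4.0000, 7.0000
Σ_{t=1}^{6}(y_t−ȳ)(y_{t+1}−ȳ) = -2.0000
γ_1 = -2.0000 / 7 = -0.286

-0.286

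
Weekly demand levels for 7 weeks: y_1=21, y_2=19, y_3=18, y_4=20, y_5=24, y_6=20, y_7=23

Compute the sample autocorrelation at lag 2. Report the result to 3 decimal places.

Mean ȳ = (21 + 19 + 18 + 20 + 24 + 20 + 23)/7 = 20.7143
Σ(y_t−ȳ)(y_{t+2}−ȳ) = (-0.7755) + (1.2245) + (-8.9184) + (0.5102) + (7.5102) = -0.4490
Denominator Σ(y_t−ȳ)² = 27.4286
r_2 = -0.4490 / 27.4286 = -0.016

-0.016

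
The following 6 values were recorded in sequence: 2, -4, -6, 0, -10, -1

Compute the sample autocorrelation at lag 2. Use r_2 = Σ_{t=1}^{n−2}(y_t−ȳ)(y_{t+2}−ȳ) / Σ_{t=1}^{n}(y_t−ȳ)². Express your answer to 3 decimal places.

0.092

Mean ȳ = (2 − 4 − 6 + 0 − 10 − 1)/6 = -3.1667
Deviations from mean: 5.1667, -0.8333, -2.8333, 3.1667, -6.8333, 2.1667
Numerator Σ_{t=1}^{4}(y_t−ȳ)(y_{t+2}−ȳ) = 8.9444
Denominator Σ(y_t−ȳ)² = 96.8333
r_2 = 8.9444 / 96.8333 = 0.092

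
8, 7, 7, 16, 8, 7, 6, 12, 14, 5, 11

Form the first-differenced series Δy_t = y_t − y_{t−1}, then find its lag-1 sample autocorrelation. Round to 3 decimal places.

First differences Δy: -1, 0, 9, -8, -1, -1, 6, 2, -9, 6
Mean of differences = 0.3000
Numerator Σ(Δy_t−Δȳ)(Δy_{t+1}−Δȳ) = -128.4900
Denominator Σ(Δy_t−Δȳ)² = 304.1000
r_1(Δy) = -128.4900 / 304.1000 = -0.423

-0.423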